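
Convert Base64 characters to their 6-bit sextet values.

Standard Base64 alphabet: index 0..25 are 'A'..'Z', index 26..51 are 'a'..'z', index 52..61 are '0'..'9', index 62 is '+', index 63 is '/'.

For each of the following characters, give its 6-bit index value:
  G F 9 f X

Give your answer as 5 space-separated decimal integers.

Answer: 6 5 61 31 23

Derivation:
'G': A..Z range, ord('G') − ord('A') = 6
'F': A..Z range, ord('F') − ord('A') = 5
'9': 0..9 range, 52 + ord('9') − ord('0') = 61
'f': a..z range, 26 + ord('f') − ord('a') = 31
'X': A..Z range, ord('X') − ord('A') = 23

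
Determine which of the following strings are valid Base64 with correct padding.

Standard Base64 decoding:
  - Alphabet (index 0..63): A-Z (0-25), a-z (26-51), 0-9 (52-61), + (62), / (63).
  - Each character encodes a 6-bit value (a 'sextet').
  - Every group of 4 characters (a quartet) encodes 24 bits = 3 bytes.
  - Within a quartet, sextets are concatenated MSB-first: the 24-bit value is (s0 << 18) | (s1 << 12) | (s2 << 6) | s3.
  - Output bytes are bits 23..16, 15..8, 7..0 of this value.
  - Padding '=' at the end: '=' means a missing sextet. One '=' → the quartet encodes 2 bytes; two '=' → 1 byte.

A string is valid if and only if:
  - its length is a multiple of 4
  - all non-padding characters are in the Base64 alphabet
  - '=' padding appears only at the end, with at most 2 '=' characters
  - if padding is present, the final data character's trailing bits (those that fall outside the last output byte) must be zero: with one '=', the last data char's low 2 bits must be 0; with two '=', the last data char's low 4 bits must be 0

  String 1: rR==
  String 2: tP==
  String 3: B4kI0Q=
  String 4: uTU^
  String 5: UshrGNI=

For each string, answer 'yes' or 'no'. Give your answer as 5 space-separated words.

Answer: no no no no yes

Derivation:
String 1: 'rR==' → invalid (bad trailing bits)
String 2: 'tP==' → invalid (bad trailing bits)
String 3: 'B4kI0Q=' → invalid (len=7 not mult of 4)
String 4: 'uTU^' → invalid (bad char(s): ['^'])
String 5: 'UshrGNI=' → valid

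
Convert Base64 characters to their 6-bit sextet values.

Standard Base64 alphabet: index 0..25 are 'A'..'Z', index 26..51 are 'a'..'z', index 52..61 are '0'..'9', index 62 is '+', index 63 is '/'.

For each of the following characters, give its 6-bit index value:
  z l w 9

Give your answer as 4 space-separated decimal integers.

Answer: 51 37 48 61

Derivation:
'z': a..z range, 26 + ord('z') − ord('a') = 51
'l': a..z range, 26 + ord('l') − ord('a') = 37
'w': a..z range, 26 + ord('w') − ord('a') = 48
'9': 0..9 range, 52 + ord('9') − ord('0') = 61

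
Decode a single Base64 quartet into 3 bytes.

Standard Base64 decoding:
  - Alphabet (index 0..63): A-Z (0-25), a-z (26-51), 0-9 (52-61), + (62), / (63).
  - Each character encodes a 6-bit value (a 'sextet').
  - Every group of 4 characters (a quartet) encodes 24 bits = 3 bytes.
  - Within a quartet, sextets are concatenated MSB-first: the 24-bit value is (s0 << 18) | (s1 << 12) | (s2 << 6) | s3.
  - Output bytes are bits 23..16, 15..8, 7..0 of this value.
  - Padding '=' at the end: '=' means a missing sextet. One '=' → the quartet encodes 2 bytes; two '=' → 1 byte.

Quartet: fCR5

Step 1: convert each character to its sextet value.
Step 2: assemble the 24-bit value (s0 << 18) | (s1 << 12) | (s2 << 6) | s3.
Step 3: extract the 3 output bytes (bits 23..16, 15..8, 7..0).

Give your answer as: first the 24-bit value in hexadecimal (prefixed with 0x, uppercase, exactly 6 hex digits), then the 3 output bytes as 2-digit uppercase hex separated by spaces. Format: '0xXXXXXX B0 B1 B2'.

Answer: 0x7C2479 7C 24 79

Derivation:
Sextets: f=31, C=2, R=17, 5=57
24-bit: (31<<18) | (2<<12) | (17<<6) | 57
      = 0x7C0000 | 0x002000 | 0x000440 | 0x000039
      = 0x7C2479
Bytes: (v>>16)&0xFF=7C, (v>>8)&0xFF=24, v&0xFF=79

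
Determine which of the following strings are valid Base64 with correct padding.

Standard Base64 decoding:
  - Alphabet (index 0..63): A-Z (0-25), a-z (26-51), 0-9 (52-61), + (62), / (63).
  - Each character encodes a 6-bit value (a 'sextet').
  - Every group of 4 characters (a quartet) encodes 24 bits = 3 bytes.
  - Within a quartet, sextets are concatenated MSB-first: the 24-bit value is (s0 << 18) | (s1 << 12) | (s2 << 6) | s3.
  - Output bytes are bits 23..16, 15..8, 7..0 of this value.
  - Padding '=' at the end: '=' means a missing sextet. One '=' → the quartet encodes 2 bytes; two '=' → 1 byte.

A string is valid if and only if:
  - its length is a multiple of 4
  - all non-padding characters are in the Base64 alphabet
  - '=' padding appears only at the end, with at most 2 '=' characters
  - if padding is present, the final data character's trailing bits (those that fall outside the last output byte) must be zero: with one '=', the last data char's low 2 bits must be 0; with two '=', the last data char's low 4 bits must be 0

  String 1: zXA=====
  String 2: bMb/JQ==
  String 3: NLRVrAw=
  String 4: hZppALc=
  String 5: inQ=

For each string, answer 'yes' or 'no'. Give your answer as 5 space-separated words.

Answer: no yes yes yes yes

Derivation:
String 1: 'zXA=====' → invalid (5 pad chars (max 2))
String 2: 'bMb/JQ==' → valid
String 3: 'NLRVrAw=' → valid
String 4: 'hZppALc=' → valid
String 5: 'inQ=' → valid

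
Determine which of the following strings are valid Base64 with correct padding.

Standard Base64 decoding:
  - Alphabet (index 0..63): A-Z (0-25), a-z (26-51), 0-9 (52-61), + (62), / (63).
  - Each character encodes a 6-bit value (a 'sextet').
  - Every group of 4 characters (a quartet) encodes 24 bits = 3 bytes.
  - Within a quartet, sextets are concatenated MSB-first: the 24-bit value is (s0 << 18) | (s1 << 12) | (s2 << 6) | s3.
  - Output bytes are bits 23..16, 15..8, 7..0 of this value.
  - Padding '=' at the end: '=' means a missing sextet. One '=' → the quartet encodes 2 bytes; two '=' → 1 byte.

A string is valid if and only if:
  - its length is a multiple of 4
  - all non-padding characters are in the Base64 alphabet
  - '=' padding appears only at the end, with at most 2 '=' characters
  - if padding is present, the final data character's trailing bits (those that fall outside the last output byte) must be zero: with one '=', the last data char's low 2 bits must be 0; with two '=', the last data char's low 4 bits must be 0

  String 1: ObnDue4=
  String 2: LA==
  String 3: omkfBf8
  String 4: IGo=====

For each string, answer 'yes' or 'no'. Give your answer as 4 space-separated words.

String 1: 'ObnDue4=' → valid
String 2: 'LA==' → valid
String 3: 'omkfBf8' → invalid (len=7 not mult of 4)
String 4: 'IGo=====' → invalid (5 pad chars (max 2))

Answer: yes yes no no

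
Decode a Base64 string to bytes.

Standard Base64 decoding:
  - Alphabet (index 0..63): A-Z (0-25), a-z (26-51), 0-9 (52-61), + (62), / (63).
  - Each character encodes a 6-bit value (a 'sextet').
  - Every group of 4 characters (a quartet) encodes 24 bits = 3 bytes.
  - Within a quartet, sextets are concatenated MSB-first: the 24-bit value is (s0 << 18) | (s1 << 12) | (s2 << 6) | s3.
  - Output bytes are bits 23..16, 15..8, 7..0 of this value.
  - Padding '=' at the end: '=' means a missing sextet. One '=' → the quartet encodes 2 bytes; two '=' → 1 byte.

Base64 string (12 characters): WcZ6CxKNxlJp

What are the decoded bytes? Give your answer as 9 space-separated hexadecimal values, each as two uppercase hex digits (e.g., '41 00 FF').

After char 0 ('W'=22): chars_in_quartet=1 acc=0x16 bytes_emitted=0
After char 1 ('c'=28): chars_in_quartet=2 acc=0x59C bytes_emitted=0
After char 2 ('Z'=25): chars_in_quartet=3 acc=0x16719 bytes_emitted=0
After char 3 ('6'=58): chars_in_quartet=4 acc=0x59C67A -> emit 59 C6 7A, reset; bytes_emitted=3
After char 4 ('C'=2): chars_in_quartet=1 acc=0x2 bytes_emitted=3
After char 5 ('x'=49): chars_in_quartet=2 acc=0xB1 bytes_emitted=3
After char 6 ('K'=10): chars_in_quartet=3 acc=0x2C4A bytes_emitted=3
After char 7 ('N'=13): chars_in_quartet=4 acc=0xB128D -> emit 0B 12 8D, reset; bytes_emitted=6
After char 8 ('x'=49): chars_in_quartet=1 acc=0x31 bytes_emitted=6
After char 9 ('l'=37): chars_in_quartet=2 acc=0xC65 bytes_emitted=6
After char 10 ('J'=9): chars_in_quartet=3 acc=0x31949 bytes_emitted=6
After char 11 ('p'=41): chars_in_quartet=4 acc=0xC65269 -> emit C6 52 69, reset; bytes_emitted=9

Answer: 59 C6 7A 0B 12 8D C6 52 69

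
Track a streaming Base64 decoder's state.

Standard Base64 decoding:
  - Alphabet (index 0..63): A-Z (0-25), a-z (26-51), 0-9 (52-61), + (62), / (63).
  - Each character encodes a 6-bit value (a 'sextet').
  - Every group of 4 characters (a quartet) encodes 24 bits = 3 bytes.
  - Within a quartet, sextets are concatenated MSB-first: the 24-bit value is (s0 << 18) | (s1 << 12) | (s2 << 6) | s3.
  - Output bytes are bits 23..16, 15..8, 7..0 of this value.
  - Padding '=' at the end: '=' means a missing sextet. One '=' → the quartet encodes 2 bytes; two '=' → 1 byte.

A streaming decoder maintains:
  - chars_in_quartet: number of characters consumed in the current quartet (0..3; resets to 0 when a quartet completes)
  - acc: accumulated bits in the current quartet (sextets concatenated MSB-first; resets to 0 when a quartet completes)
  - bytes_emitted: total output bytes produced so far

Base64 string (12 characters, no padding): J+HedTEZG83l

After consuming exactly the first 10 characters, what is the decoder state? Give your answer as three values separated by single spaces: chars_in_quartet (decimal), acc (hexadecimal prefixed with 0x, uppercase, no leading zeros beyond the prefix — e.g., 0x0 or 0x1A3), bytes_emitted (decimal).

After char 0 ('J'=9): chars_in_quartet=1 acc=0x9 bytes_emitted=0
After char 1 ('+'=62): chars_in_quartet=2 acc=0x27E bytes_emitted=0
After char 2 ('H'=7): chars_in_quartet=3 acc=0x9F87 bytes_emitted=0
After char 3 ('e'=30): chars_in_quartet=4 acc=0x27E1DE -> emit 27 E1 DE, reset; bytes_emitted=3
After char 4 ('d'=29): chars_in_quartet=1 acc=0x1D bytes_emitted=3
After char 5 ('T'=19): chars_in_quartet=2 acc=0x753 bytes_emitted=3
After char 6 ('E'=4): chars_in_quartet=3 acc=0x1D4C4 bytes_emitted=3
After char 7 ('Z'=25): chars_in_quartet=4 acc=0x753119 -> emit 75 31 19, reset; bytes_emitted=6
After char 8 ('G'=6): chars_in_quartet=1 acc=0x6 bytes_emitted=6
After char 9 ('8'=60): chars_in_quartet=2 acc=0x1BC bytes_emitted=6

Answer: 2 0x1BC 6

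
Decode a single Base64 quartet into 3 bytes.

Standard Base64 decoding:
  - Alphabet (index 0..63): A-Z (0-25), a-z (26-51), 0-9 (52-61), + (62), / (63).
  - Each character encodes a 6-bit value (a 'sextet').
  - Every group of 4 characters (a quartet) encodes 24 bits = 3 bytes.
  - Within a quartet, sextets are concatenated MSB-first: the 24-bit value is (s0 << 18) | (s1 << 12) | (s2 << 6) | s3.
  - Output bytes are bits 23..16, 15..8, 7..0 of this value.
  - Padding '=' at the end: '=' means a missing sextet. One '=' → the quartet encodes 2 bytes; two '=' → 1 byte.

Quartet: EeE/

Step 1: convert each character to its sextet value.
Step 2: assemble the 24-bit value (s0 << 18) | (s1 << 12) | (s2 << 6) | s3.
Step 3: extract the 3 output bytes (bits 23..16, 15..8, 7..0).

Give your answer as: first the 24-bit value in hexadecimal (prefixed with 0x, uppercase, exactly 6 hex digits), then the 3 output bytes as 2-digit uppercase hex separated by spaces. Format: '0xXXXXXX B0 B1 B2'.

Sextets: E=4, e=30, E=4, /=63
24-bit: (4<<18) | (30<<12) | (4<<6) | 63
      = 0x100000 | 0x01E000 | 0x000100 | 0x00003F
      = 0x11E13F
Bytes: (v>>16)&0xFF=11, (v>>8)&0xFF=E1, v&0xFF=3F

Answer: 0x11E13F 11 E1 3F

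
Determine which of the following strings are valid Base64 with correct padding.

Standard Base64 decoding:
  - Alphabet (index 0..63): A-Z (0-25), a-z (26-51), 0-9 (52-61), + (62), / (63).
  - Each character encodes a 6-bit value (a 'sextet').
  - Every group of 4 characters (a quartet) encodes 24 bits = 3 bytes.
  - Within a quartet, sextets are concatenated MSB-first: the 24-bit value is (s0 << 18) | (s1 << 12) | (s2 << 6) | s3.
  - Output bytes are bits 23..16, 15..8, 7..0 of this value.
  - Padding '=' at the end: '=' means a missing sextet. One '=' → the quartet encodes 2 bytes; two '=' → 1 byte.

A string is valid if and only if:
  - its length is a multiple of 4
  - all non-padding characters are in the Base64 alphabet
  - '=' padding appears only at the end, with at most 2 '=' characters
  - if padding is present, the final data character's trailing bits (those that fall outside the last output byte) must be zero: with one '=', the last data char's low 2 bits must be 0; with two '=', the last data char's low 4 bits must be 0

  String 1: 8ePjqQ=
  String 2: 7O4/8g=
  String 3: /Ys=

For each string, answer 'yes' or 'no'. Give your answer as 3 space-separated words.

Answer: no no yes

Derivation:
String 1: '8ePjqQ=' → invalid (len=7 not mult of 4)
String 2: '7O4/8g=' → invalid (len=7 not mult of 4)
String 3: '/Ys=' → valid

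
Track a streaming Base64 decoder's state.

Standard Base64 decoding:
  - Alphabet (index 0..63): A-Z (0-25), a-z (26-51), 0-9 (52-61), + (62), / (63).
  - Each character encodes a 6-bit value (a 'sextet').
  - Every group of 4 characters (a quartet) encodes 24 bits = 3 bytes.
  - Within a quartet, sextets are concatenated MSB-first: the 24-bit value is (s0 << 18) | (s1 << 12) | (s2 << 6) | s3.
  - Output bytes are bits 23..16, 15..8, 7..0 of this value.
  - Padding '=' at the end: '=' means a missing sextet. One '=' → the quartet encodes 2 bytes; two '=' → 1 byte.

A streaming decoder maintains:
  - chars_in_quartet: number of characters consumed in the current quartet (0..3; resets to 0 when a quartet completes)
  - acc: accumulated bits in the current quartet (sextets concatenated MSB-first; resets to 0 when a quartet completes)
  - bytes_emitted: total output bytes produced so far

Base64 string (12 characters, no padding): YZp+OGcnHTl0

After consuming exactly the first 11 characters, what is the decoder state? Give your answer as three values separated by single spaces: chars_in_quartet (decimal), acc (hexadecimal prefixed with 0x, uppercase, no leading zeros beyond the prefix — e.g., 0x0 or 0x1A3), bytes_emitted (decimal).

Answer: 3 0x74E5 6

Derivation:
After char 0 ('Y'=24): chars_in_quartet=1 acc=0x18 bytes_emitted=0
After char 1 ('Z'=25): chars_in_quartet=2 acc=0x619 bytes_emitted=0
After char 2 ('p'=41): chars_in_quartet=3 acc=0x18669 bytes_emitted=0
After char 3 ('+'=62): chars_in_quartet=4 acc=0x619A7E -> emit 61 9A 7E, reset; bytes_emitted=3
After char 4 ('O'=14): chars_in_quartet=1 acc=0xE bytes_emitted=3
After char 5 ('G'=6): chars_in_quartet=2 acc=0x386 bytes_emitted=3
After char 6 ('c'=28): chars_in_quartet=3 acc=0xE19C bytes_emitted=3
After char 7 ('n'=39): chars_in_quartet=4 acc=0x386727 -> emit 38 67 27, reset; bytes_emitted=6
After char 8 ('H'=7): chars_in_quartet=1 acc=0x7 bytes_emitted=6
After char 9 ('T'=19): chars_in_quartet=2 acc=0x1D3 bytes_emitted=6
After char 10 ('l'=37): chars_in_quartet=3 acc=0x74E5 bytes_emitted=6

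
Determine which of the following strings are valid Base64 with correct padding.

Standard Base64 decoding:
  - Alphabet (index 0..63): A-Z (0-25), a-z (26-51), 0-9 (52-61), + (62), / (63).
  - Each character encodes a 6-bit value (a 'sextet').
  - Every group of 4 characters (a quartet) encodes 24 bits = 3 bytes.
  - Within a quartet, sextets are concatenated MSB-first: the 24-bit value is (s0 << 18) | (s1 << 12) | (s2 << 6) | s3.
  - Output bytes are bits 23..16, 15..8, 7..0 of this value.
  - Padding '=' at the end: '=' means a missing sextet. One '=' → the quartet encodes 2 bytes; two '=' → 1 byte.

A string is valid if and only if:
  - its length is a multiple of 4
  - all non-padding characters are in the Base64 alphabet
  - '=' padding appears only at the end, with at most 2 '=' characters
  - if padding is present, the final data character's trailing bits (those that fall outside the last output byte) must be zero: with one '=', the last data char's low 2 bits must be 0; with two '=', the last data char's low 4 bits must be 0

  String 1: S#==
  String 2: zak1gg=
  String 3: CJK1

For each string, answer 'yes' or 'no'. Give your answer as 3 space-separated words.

Answer: no no yes

Derivation:
String 1: 'S#==' → invalid (bad char(s): ['#'])
String 2: 'zak1gg=' → invalid (len=7 not mult of 4)
String 3: 'CJK1' → valid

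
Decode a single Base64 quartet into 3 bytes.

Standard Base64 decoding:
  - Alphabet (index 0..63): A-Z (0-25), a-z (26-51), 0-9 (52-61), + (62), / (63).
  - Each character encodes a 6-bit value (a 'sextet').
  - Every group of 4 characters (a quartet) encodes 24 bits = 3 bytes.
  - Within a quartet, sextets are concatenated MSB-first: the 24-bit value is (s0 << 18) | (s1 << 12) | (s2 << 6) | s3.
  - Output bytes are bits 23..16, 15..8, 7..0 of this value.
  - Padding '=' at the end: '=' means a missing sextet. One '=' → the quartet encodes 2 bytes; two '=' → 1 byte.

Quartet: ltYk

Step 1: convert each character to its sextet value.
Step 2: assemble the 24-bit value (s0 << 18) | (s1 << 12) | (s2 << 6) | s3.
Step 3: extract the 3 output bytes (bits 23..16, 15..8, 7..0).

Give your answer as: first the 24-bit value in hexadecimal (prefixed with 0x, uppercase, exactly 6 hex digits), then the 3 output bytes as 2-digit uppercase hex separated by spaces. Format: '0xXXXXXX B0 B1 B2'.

Answer: 0x96D624 96 D6 24

Derivation:
Sextets: l=37, t=45, Y=24, k=36
24-bit: (37<<18) | (45<<12) | (24<<6) | 36
      = 0x940000 | 0x02D000 | 0x000600 | 0x000024
      = 0x96D624
Bytes: (v>>16)&0xFF=96, (v>>8)&0xFF=D6, v&0xFF=24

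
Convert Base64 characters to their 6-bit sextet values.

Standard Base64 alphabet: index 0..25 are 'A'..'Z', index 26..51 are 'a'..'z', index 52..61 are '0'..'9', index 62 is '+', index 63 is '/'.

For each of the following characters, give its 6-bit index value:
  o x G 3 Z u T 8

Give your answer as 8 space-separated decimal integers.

'o': a..z range, 26 + ord('o') − ord('a') = 40
'x': a..z range, 26 + ord('x') − ord('a') = 49
'G': A..Z range, ord('G') − ord('A') = 6
'3': 0..9 range, 52 + ord('3') − ord('0') = 55
'Z': A..Z range, ord('Z') − ord('A') = 25
'u': a..z range, 26 + ord('u') − ord('a') = 46
'T': A..Z range, ord('T') − ord('A') = 19
'8': 0..9 range, 52 + ord('8') − ord('0') = 60

Answer: 40 49 6 55 25 46 19 60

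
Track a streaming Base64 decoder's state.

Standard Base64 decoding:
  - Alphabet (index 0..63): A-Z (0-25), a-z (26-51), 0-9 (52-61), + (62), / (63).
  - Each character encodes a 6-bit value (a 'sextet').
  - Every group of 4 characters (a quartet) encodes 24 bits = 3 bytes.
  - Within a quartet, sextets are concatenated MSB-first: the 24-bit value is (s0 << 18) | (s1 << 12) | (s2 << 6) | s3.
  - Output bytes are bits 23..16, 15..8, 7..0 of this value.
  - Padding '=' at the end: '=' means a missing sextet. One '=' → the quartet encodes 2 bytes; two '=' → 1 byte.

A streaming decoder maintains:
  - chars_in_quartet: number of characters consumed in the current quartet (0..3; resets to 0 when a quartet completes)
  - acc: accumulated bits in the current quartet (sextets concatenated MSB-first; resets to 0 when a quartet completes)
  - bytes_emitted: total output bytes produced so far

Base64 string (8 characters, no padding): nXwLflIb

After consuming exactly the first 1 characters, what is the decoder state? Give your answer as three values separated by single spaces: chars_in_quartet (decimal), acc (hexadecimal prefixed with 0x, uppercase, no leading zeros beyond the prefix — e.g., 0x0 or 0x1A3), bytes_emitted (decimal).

After char 0 ('n'=39): chars_in_quartet=1 acc=0x27 bytes_emitted=0

Answer: 1 0x27 0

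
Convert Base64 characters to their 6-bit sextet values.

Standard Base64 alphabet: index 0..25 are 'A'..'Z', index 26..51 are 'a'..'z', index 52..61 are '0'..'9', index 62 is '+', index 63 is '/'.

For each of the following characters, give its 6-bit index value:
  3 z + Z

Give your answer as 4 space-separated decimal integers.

'3': 0..9 range, 52 + ord('3') − ord('0') = 55
'z': a..z range, 26 + ord('z') − ord('a') = 51
'+': index 62
'Z': A..Z range, ord('Z') − ord('A') = 25

Answer: 55 51 62 25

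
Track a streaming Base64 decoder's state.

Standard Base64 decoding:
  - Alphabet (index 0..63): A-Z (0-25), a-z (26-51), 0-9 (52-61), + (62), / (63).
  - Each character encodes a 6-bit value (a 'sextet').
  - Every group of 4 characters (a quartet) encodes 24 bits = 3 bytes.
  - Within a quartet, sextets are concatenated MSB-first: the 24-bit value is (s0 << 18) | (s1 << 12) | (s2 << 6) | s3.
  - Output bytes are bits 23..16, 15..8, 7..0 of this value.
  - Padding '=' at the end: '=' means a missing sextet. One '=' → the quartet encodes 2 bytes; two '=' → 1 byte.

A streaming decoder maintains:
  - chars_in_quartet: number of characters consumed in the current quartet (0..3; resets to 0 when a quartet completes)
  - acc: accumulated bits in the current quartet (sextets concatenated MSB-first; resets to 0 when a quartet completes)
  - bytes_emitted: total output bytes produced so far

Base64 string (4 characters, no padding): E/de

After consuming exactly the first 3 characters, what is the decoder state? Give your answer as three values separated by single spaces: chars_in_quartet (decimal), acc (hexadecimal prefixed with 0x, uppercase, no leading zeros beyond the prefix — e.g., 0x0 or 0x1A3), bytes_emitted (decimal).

After char 0 ('E'=4): chars_in_quartet=1 acc=0x4 bytes_emitted=0
After char 1 ('/'=63): chars_in_quartet=2 acc=0x13F bytes_emitted=0
After char 2 ('d'=29): chars_in_quartet=3 acc=0x4FDD bytes_emitted=0

Answer: 3 0x4FDD 0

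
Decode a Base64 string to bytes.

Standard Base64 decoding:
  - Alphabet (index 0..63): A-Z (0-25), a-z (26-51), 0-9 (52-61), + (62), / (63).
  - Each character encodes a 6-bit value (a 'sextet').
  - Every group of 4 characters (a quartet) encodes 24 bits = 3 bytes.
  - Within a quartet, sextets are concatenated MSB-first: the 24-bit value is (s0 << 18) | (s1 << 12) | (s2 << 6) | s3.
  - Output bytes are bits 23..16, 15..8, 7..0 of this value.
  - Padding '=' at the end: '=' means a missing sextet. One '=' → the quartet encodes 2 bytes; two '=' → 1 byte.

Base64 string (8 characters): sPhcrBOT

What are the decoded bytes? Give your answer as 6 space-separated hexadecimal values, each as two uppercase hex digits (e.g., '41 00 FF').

After char 0 ('s'=44): chars_in_quartet=1 acc=0x2C bytes_emitted=0
After char 1 ('P'=15): chars_in_quartet=2 acc=0xB0F bytes_emitted=0
After char 2 ('h'=33): chars_in_quartet=3 acc=0x2C3E1 bytes_emitted=0
After char 3 ('c'=28): chars_in_quartet=4 acc=0xB0F85C -> emit B0 F8 5C, reset; bytes_emitted=3
After char 4 ('r'=43): chars_in_quartet=1 acc=0x2B bytes_emitted=3
After char 5 ('B'=1): chars_in_quartet=2 acc=0xAC1 bytes_emitted=3
After char 6 ('O'=14): chars_in_quartet=3 acc=0x2B04E bytes_emitted=3
After char 7 ('T'=19): chars_in_quartet=4 acc=0xAC1393 -> emit AC 13 93, reset; bytes_emitted=6

Answer: B0 F8 5C AC 13 93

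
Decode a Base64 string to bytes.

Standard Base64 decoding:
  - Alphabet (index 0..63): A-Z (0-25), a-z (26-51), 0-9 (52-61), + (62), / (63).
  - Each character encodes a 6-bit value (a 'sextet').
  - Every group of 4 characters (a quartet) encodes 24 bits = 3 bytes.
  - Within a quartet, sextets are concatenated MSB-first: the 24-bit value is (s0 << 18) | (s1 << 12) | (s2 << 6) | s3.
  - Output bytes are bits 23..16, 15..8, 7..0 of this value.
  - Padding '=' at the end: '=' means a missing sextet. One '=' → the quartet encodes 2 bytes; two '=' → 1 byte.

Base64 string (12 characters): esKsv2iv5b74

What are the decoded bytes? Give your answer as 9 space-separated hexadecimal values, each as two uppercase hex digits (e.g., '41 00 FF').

After char 0 ('e'=30): chars_in_quartet=1 acc=0x1E bytes_emitted=0
After char 1 ('s'=44): chars_in_quartet=2 acc=0x7AC bytes_emitted=0
After char 2 ('K'=10): chars_in_quartet=3 acc=0x1EB0A bytes_emitted=0
After char 3 ('s'=44): chars_in_quartet=4 acc=0x7AC2AC -> emit 7A C2 AC, reset; bytes_emitted=3
After char 4 ('v'=47): chars_in_quartet=1 acc=0x2F bytes_emitted=3
After char 5 ('2'=54): chars_in_quartet=2 acc=0xBF6 bytes_emitted=3
After char 6 ('i'=34): chars_in_quartet=3 acc=0x2FDA2 bytes_emitted=3
After char 7 ('v'=47): chars_in_quartet=4 acc=0xBF68AF -> emit BF 68 AF, reset; bytes_emitted=6
After char 8 ('5'=57): chars_in_quartet=1 acc=0x39 bytes_emitted=6
After char 9 ('b'=27): chars_in_quartet=2 acc=0xE5B bytes_emitted=6
After char 10 ('7'=59): chars_in_quartet=3 acc=0x396FB bytes_emitted=6
After char 11 ('4'=56): chars_in_quartet=4 acc=0xE5BEF8 -> emit E5 BE F8, reset; bytes_emitted=9

Answer: 7A C2 AC BF 68 AF E5 BE F8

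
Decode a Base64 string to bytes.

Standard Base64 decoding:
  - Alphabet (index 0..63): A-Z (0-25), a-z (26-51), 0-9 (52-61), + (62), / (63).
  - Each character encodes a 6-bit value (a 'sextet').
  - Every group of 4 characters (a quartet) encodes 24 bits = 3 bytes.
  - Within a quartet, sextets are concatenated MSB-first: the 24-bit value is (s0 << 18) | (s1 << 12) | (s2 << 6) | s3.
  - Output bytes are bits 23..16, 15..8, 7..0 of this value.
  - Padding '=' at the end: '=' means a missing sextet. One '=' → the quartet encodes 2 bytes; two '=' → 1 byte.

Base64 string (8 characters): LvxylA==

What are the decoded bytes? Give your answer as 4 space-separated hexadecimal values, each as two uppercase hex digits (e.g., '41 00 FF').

Answer: 2E FC 72 94

Derivation:
After char 0 ('L'=11): chars_in_quartet=1 acc=0xB bytes_emitted=0
After char 1 ('v'=47): chars_in_quartet=2 acc=0x2EF bytes_emitted=0
After char 2 ('x'=49): chars_in_quartet=3 acc=0xBBF1 bytes_emitted=0
After char 3 ('y'=50): chars_in_quartet=4 acc=0x2EFC72 -> emit 2E FC 72, reset; bytes_emitted=3
After char 4 ('l'=37): chars_in_quartet=1 acc=0x25 bytes_emitted=3
After char 5 ('A'=0): chars_in_quartet=2 acc=0x940 bytes_emitted=3
Padding '==': partial quartet acc=0x940 -> emit 94; bytes_emitted=4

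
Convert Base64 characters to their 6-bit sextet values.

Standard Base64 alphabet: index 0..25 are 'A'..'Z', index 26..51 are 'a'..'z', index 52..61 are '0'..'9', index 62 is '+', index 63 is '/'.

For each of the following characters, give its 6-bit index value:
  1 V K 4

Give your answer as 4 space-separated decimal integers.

Answer: 53 21 10 56

Derivation:
'1': 0..9 range, 52 + ord('1') − ord('0') = 53
'V': A..Z range, ord('V') − ord('A') = 21
'K': A..Z range, ord('K') − ord('A') = 10
'4': 0..9 range, 52 + ord('4') − ord('0') = 56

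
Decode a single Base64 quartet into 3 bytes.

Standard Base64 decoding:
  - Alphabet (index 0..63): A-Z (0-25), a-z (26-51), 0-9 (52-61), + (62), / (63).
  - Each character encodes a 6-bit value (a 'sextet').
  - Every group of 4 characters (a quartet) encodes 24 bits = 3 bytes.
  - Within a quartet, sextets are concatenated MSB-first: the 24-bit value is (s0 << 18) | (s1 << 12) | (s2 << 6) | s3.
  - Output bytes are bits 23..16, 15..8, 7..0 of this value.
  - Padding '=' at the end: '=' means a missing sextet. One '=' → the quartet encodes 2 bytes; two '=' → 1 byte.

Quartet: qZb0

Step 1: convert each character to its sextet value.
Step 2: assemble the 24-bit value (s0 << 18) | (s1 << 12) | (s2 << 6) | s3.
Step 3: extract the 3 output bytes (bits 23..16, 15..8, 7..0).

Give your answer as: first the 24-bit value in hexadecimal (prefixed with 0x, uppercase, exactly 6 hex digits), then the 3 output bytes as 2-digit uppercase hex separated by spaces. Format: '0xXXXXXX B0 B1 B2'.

Sextets: q=42, Z=25, b=27, 0=52
24-bit: (42<<18) | (25<<12) | (27<<6) | 52
      = 0xA80000 | 0x019000 | 0x0006C0 | 0x000034
      = 0xA996F4
Bytes: (v>>16)&0xFF=A9, (v>>8)&0xFF=96, v&0xFF=F4

Answer: 0xA996F4 A9 96 F4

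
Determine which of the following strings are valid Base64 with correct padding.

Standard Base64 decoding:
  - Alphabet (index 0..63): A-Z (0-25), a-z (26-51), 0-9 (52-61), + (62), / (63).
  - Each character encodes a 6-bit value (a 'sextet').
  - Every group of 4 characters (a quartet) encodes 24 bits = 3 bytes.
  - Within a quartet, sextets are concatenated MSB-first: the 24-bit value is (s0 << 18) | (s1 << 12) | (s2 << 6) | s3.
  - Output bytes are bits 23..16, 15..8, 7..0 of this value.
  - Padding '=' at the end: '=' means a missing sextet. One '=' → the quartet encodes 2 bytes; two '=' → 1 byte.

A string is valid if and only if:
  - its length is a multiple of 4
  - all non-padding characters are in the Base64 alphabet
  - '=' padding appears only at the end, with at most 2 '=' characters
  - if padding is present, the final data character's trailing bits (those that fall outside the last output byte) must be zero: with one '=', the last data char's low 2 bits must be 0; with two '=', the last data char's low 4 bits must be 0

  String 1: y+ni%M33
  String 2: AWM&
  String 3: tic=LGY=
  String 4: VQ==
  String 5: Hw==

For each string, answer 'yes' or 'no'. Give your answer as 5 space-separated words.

Answer: no no no yes yes

Derivation:
String 1: 'y+ni%M33' → invalid (bad char(s): ['%'])
String 2: 'AWM&' → invalid (bad char(s): ['&'])
String 3: 'tic=LGY=' → invalid (bad char(s): ['=']; '=' in middle)
String 4: 'VQ==' → valid
String 5: 'Hw==' → valid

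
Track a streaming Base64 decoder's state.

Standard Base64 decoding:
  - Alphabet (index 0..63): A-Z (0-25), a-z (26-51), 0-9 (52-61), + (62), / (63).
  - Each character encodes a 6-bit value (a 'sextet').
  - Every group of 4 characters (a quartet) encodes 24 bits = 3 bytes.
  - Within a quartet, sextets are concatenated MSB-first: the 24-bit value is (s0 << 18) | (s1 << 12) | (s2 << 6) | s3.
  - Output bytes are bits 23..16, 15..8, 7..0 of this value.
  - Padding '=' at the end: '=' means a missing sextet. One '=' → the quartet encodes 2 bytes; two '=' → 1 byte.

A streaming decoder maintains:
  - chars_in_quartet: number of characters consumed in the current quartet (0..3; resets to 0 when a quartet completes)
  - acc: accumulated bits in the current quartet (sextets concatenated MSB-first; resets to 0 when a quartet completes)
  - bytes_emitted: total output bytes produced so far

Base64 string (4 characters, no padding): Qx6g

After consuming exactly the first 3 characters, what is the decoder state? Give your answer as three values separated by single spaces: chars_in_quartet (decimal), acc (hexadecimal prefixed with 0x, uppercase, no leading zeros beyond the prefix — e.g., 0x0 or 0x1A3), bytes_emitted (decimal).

Answer: 3 0x10C7A 0

Derivation:
After char 0 ('Q'=16): chars_in_quartet=1 acc=0x10 bytes_emitted=0
After char 1 ('x'=49): chars_in_quartet=2 acc=0x431 bytes_emitted=0
After char 2 ('6'=58): chars_in_quartet=3 acc=0x10C7A bytes_emitted=0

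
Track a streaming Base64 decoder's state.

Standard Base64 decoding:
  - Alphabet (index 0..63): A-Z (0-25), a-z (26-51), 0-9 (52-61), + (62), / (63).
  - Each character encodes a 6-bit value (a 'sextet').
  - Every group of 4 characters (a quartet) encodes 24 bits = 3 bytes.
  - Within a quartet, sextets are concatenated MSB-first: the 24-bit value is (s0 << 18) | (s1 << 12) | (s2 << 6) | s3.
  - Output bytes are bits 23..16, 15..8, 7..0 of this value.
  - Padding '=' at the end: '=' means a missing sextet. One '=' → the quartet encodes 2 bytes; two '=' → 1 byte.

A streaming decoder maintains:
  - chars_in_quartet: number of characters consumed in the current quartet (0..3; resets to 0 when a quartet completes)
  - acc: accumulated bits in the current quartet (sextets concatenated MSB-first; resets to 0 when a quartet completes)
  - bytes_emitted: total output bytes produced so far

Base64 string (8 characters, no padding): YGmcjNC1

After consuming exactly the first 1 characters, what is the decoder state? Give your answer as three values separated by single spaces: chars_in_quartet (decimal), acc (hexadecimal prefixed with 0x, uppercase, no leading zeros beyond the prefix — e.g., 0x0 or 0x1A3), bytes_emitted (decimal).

After char 0 ('Y'=24): chars_in_quartet=1 acc=0x18 bytes_emitted=0

Answer: 1 0x18 0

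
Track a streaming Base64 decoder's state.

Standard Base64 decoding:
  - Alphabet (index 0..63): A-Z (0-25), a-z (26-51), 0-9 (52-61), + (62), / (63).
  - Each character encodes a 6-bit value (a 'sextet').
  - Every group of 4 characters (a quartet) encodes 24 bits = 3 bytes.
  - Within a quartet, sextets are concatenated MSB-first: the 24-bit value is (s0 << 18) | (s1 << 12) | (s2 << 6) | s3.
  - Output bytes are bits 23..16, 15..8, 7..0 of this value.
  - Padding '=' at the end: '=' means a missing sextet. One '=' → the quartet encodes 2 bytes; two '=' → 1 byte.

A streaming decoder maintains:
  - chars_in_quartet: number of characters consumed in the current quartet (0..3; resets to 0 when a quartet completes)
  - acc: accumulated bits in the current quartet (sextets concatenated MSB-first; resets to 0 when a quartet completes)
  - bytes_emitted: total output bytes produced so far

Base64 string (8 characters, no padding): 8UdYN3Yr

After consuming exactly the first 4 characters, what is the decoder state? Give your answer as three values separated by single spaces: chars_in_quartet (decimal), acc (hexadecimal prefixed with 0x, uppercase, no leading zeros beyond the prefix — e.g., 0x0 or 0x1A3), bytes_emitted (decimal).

Answer: 0 0x0 3

Derivation:
After char 0 ('8'=60): chars_in_quartet=1 acc=0x3C bytes_emitted=0
After char 1 ('U'=20): chars_in_quartet=2 acc=0xF14 bytes_emitted=0
After char 2 ('d'=29): chars_in_quartet=3 acc=0x3C51D bytes_emitted=0
After char 3 ('Y'=24): chars_in_quartet=4 acc=0xF14758 -> emit F1 47 58, reset; bytes_emitted=3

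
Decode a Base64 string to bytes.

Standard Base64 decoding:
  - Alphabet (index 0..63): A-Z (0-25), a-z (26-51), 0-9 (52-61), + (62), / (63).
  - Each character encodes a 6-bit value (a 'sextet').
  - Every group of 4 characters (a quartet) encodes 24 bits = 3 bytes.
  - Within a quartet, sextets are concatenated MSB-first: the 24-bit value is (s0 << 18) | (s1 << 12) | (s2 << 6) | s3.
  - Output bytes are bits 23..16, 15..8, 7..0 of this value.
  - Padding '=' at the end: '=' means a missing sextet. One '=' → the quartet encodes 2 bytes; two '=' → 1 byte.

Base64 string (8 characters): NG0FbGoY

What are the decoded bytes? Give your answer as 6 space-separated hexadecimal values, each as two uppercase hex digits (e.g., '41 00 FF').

After char 0 ('N'=13): chars_in_quartet=1 acc=0xD bytes_emitted=0
After char 1 ('G'=6): chars_in_quartet=2 acc=0x346 bytes_emitted=0
After char 2 ('0'=52): chars_in_quartet=3 acc=0xD1B4 bytes_emitted=0
After char 3 ('F'=5): chars_in_quartet=4 acc=0x346D05 -> emit 34 6D 05, reset; bytes_emitted=3
After char 4 ('b'=27): chars_in_quartet=1 acc=0x1B bytes_emitted=3
After char 5 ('G'=6): chars_in_quartet=2 acc=0x6C6 bytes_emitted=3
After char 6 ('o'=40): chars_in_quartet=3 acc=0x1B1A8 bytes_emitted=3
After char 7 ('Y'=24): chars_in_quartet=4 acc=0x6C6A18 -> emit 6C 6A 18, reset; bytes_emitted=6

Answer: 34 6D 05 6C 6A 18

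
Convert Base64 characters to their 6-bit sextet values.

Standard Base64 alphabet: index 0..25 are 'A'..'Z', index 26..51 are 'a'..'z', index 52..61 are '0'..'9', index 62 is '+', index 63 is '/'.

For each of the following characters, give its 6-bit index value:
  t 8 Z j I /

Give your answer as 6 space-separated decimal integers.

Answer: 45 60 25 35 8 63

Derivation:
't': a..z range, 26 + ord('t') − ord('a') = 45
'8': 0..9 range, 52 + ord('8') − ord('0') = 60
'Z': A..Z range, ord('Z') − ord('A') = 25
'j': a..z range, 26 + ord('j') − ord('a') = 35
'I': A..Z range, ord('I') − ord('A') = 8
'/': index 63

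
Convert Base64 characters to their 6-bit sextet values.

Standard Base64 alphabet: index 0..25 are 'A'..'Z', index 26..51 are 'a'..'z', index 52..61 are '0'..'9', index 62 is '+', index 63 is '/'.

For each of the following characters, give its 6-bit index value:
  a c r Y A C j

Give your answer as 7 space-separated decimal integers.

Answer: 26 28 43 24 0 2 35

Derivation:
'a': a..z range, 26 + ord('a') − ord('a') = 26
'c': a..z range, 26 + ord('c') − ord('a') = 28
'r': a..z range, 26 + ord('r') − ord('a') = 43
'Y': A..Z range, ord('Y') − ord('A') = 24
'A': A..Z range, ord('A') − ord('A') = 0
'C': A..Z range, ord('C') − ord('A') = 2
'j': a..z range, 26 + ord('j') − ord('a') = 35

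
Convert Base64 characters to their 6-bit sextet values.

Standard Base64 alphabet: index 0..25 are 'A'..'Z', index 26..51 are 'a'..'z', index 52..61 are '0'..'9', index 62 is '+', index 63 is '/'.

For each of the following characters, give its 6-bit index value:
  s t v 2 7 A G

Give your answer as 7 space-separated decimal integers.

's': a..z range, 26 + ord('s') − ord('a') = 44
't': a..z range, 26 + ord('t') − ord('a') = 45
'v': a..z range, 26 + ord('v') − ord('a') = 47
'2': 0..9 range, 52 + ord('2') − ord('0') = 54
'7': 0..9 range, 52 + ord('7') − ord('0') = 59
'A': A..Z range, ord('A') − ord('A') = 0
'G': A..Z range, ord('G') − ord('A') = 6

Answer: 44 45 47 54 59 0 6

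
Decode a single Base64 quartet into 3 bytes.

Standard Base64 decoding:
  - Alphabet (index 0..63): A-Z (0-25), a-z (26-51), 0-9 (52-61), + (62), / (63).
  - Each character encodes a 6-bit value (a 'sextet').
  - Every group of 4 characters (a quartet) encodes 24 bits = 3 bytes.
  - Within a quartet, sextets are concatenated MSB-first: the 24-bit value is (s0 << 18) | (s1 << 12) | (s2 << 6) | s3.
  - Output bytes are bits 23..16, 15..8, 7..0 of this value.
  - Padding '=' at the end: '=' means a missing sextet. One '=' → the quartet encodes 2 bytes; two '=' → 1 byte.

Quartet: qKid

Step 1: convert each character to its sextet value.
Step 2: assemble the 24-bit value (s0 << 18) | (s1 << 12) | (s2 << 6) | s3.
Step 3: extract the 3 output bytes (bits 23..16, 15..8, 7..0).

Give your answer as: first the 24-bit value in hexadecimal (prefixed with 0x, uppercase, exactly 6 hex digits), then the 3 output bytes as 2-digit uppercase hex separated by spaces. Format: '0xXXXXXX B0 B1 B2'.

Sextets: q=42, K=10, i=34, d=29
24-bit: (42<<18) | (10<<12) | (34<<6) | 29
      = 0xA80000 | 0x00A000 | 0x000880 | 0x00001D
      = 0xA8A89D
Bytes: (v>>16)&0xFF=A8, (v>>8)&0xFF=A8, v&0xFF=9D

Answer: 0xA8A89D A8 A8 9D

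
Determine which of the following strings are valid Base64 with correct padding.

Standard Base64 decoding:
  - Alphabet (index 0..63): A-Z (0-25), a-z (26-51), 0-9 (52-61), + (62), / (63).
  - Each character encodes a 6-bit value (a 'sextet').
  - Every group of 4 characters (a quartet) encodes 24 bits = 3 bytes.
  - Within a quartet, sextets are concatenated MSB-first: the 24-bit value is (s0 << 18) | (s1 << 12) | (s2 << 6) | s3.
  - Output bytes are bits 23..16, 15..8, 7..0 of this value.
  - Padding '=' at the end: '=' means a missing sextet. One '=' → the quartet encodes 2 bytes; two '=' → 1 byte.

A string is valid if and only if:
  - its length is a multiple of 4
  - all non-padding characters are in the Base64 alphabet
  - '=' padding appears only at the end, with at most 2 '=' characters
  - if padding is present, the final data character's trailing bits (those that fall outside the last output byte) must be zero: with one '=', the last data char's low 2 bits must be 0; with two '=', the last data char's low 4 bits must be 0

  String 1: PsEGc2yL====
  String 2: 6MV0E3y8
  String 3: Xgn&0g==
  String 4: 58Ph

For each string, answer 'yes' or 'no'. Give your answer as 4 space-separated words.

String 1: 'PsEGc2yL====' → invalid (4 pad chars (max 2))
String 2: '6MV0E3y8' → valid
String 3: 'Xgn&0g==' → invalid (bad char(s): ['&'])
String 4: '58Ph' → valid

Answer: no yes no yes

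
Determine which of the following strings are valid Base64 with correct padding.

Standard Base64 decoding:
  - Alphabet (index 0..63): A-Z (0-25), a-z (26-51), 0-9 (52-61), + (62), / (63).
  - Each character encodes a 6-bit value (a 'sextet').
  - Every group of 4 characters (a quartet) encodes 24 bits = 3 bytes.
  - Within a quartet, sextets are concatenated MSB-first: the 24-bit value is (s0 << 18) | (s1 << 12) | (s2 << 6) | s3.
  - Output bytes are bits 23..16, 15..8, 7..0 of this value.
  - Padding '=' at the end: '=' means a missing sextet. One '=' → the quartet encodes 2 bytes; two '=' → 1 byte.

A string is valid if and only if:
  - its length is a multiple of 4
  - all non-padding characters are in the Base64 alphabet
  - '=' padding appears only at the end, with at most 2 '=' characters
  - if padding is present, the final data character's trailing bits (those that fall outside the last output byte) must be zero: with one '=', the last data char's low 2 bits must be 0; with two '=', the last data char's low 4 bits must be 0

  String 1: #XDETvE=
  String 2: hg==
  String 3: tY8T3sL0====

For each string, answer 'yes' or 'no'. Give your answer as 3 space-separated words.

String 1: '#XDETvE=' → invalid (bad char(s): ['#'])
String 2: 'hg==' → valid
String 3: 'tY8T3sL0====' → invalid (4 pad chars (max 2))

Answer: no yes no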